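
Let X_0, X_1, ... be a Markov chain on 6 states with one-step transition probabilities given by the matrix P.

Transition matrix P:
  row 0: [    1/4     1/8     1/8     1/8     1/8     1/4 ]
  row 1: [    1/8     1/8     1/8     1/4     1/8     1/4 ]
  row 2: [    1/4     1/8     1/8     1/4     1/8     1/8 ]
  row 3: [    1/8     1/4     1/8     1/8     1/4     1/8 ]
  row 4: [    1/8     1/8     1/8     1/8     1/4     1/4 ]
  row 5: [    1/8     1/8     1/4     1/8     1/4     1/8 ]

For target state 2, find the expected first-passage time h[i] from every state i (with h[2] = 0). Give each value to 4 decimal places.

h = [6.6316, 6.6433, 0.0000, 6.7251, 6.6316, 5.8947]

First-step conditioning: h[2] = 0; for i ≠ 2, h[i] = 1 + Σ_k P[i][k]·h[k].
  h[0] = 1 + 1/4·h[0] + 1/8·h[1] + 1/8·h[3] + 1/8·h[4] + 1/4·h[5]
  h[1] = 1 + 1/8·h[0] + 1/8·h[1] + 1/4·h[3] + 1/8·h[4] + 1/4·h[5]
  h[3] = 1 + 1/8·h[0] + 1/4·h[1] + 1/8·h[3] + 1/4·h[4] + 1/8·h[5]
  h[4] = 1 + 1/8·h[0] + 1/8·h[1] + 1/8·h[3] + 1/4·h[4] + 1/4·h[5]
  h[5] = 1 + 1/8·h[0] + 1/8·h[1] + 1/8·h[3] + 1/4·h[4] + 1/8·h[5]
Solving the 5×5 linear system over states ≠ 2 gives exactly h = [126/19, 1136/171, 0, 1150/171, 126/19, 112/19] (h[2] = 0 is the target).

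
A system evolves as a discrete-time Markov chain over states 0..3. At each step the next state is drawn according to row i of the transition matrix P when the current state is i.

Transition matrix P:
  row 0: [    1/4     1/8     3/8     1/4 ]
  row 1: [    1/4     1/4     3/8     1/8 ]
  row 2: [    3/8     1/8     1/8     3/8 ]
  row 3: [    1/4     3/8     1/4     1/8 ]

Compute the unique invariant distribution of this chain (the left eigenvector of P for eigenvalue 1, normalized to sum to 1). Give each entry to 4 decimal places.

π = [0.2846, 0.2085, 0.2770, 0.2298]

Balance equations π_j = Σ_i π_i·P[i][j]:
  π_0 = 1/4·π_0 + 1/4·π_1 + 3/8·π_2 + 1/4·π_3
  π_1 = 1/8·π_0 + 1/4·π_1 + 1/8·π_2 + 3/8·π_3
  π_2 = 3/8·π_0 + 3/8·π_1 + 1/8·π_2 + 1/4·π_3
  normalize: π_0 + π_1 + π_2 + π_3 = 1
Solving the linear system gives exactly π = [187/657, 137/657, 182/657, 151/657].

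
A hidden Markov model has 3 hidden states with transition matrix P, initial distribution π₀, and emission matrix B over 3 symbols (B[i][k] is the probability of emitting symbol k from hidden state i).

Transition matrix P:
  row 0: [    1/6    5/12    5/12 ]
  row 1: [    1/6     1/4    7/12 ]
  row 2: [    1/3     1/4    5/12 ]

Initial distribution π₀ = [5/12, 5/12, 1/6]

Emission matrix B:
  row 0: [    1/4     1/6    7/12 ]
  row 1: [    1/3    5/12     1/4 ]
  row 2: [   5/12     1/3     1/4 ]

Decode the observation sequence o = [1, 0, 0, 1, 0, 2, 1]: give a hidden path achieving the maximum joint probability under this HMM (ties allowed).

t=0: δ = [6.944e-02, 1.736e-01, 5.556e-02]  (obs o_0=1)
t=1: δ = [7.234e-03, 1.447e-02, 4.220e-02]  ψ = [1, 1, 1]  (obs o_1=0)
t=2: δ = [3.516e-03, 3.516e-03, 7.326e-03]  ψ = [2, 2, 2]  (obs o_2=0)
t=3: δ = [4.070e-04, 7.631e-04, 1.017e-03]  ψ = [2, 2, 2]  (obs o_3=1)
t=4: δ = [8.479e-05, 8.479e-05, 1.855e-04]  ψ = [2, 2, 1]  (obs o_4=0)
t=5: δ = [3.607e-05, 1.159e-05, 1.932e-05]  ψ = [2, 2, 2]  (obs o_5=2)
t=6: δ = [1.073e-06, 6.261e-06, 5.009e-06]  ψ = [2, 0, 0]  (obs o_6=1)
backtrack: best end state = 1; path = [1, 2, 2, 1, 2, 0, 1]

path = [1, 2, 2, 1, 2, 0, 1]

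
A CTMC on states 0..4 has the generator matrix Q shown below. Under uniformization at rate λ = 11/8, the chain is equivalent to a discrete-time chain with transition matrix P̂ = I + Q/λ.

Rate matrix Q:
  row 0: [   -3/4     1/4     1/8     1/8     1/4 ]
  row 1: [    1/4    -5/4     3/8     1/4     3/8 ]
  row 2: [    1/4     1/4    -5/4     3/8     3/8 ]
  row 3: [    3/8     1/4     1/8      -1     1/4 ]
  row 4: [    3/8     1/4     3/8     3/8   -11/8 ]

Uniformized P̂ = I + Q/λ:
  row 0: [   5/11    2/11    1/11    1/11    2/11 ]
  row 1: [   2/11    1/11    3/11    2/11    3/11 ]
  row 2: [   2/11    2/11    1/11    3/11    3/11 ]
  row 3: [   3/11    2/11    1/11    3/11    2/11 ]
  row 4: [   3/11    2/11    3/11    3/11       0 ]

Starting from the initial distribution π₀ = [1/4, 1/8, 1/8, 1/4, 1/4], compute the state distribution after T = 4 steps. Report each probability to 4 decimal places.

π = [0.2977, 0.1667, 0.1535, 0.2034, 0.1788]

t=0: π = [0.2500, 0.1250, 0.1250, 0.2500, 0.2500]
t=1: π = [0.2955, 0.1705, 0.1591, 0.2159, 0.1591]
t=2: π = [0.2965, 0.1663, 0.1508, 0.2035, 0.1829]
t=3: π = [0.2978, 0.1667, 0.1544, 0.2037, 0.1774]
t=4: π = [0.2977, 0.1667, 0.1535, 0.2034, 0.1788]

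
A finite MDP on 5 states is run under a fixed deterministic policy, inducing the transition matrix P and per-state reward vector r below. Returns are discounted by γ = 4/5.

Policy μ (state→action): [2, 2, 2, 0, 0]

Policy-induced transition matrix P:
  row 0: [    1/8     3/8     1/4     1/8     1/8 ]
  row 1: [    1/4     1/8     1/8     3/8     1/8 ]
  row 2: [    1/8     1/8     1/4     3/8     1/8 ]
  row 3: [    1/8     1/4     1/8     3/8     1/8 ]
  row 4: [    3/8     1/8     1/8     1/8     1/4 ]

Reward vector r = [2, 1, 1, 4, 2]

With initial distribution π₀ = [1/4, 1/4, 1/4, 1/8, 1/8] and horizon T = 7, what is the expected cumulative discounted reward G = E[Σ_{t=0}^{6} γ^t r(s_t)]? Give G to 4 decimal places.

G = 8.2368

t=0: π = [0.2500, 0.2500, 0.2500, 0.1250, 0.1250], E[r] = 1.7500, γ^t·E[r] = 1.750000, running G = 1.750000
t=1: π = [0.1875, 0.2031, 0.1875, 0.2813, 0.1406], E[r] = 2.1719, γ^t·E[r] = 1.737500, running G = 3.487500
t=2: π = [0.1855, 0.2070, 0.1719, 0.2930, 0.1426], E[r] = 2.2070, γ^t·E[r] = 1.412500, running G = 4.900000
t=3: π = [0.1865, 0.2080, 0.1697, 0.2930, 0.1428], E[r] = 2.2083, γ^t·E[r] = 1.130625, running G = 6.030625
t=4: π = [0.1867, 0.2083, 0.1695, 0.2927, 0.1429], E[r] = 2.2076, γ^t·E[r] = 0.904213, running G = 6.934838
t=5: π = [0.1867, 0.2083, 0.1695, 0.2926, 0.1429], E[r] = 2.2074, γ^t·E[r] = 0.723331, running G = 7.658169
t=6: π = [0.1867, 0.2083, 0.1695, 0.2926, 0.1429], E[r] = 2.2074, γ^t·E[r] = 0.578657, running G = 8.236826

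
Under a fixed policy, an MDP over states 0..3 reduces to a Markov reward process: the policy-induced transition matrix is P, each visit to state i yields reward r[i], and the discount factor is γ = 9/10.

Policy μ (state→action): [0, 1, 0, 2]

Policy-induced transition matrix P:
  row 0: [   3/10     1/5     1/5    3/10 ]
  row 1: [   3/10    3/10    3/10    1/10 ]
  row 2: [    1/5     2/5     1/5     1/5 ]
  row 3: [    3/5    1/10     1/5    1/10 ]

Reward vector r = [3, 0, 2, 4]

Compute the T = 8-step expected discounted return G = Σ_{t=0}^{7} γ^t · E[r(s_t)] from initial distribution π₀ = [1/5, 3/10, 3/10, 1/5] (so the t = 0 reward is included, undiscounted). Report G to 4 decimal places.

G = 12.2897

t=0: π = [0.2000, 0.3000, 0.3000, 0.2000], E[r] = 2.0000, γ^t·E[r] = 2.000000, running G = 2.000000
t=1: π = [0.3300, 0.2700, 0.2300, 0.1700], E[r] = 2.1300, γ^t·E[r] = 1.917000, running G = 3.917000
t=2: π = [0.3280, 0.2560, 0.2270, 0.1890], E[r] = 2.1940, γ^t·E[r] = 1.777140, running G = 5.694140
t=3: π = [0.3340, 0.2521, 0.2256, 0.1883], E[r] = 2.2064, γ^t·E[r] = 1.608466, running G = 7.302606
t=4: π = [0.3339, 0.2515, 0.2252, 0.1894], E[r] = 2.2097, γ^t·E[r] = 1.449751, running G = 8.752357
t=5: π = [0.3343, 0.2513, 0.2252, 0.1893], E[r] = 2.2104, γ^t·E[r] = 1.305213, running G = 10.057570
t=6: π = [0.3343, 0.2512, 0.2251, 0.1894], E[r] = 2.2106, γ^t·E[r] = 1.174789, running G = 11.232358
t=7: π = [0.3343, 0.2512, 0.2251, 0.1894], E[r] = 2.2106, γ^t·E[r] = 1.057330, running G = 12.289688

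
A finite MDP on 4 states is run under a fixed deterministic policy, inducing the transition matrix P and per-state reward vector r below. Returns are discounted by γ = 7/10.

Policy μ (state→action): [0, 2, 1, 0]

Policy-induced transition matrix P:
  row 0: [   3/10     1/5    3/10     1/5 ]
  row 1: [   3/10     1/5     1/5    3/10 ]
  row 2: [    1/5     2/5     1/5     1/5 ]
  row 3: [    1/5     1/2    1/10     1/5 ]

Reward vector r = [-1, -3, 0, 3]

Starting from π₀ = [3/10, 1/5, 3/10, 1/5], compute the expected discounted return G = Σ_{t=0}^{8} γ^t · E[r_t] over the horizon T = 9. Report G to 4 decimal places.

t=0: π = [0.3000, 0.2000, 0.3000, 0.2000], E[r] = -0.3000, γ^t·E[r] = -0.300000, running G = -0.300000
t=1: π = [0.2500, 0.3200, 0.2100, 0.2200], E[r] = -0.5500, γ^t·E[r] = -0.385000, running G = -0.685000
t=2: π = [0.2570, 0.3080, 0.2030, 0.2320], E[r] = -0.4850, γ^t·E[r] = -0.237650, running G = -0.922650
t=3: π = [0.2565, 0.3102, 0.2025, 0.2308], E[r] = -0.4947, γ^t·E[r] = -0.169682, running G = -1.092332
t=4: π = [0.2567, 0.3097, 0.2026, 0.2310], E[r] = -0.4928, γ^t·E[r] = -0.118328, running G = -1.210661
t=5: π = [0.2566, 0.3098, 0.2026, 0.2310], E[r] = -0.4932, γ^t·E[r] = -0.082889, running G = -1.293549
t=6: π = [0.2566, 0.3098, 0.2026, 0.2310], E[r] = -0.4931, γ^t·E[r] = -0.058015, running G = -1.351564
t=7: π = [0.2566, 0.3098, 0.2026, 0.2310], E[r] = -0.4931, γ^t·E[r] = -0.040611, running G = -1.392175
t=8: π = [0.2566, 0.3098, 0.2026, 0.2310], E[r] = -0.4931, γ^t·E[r] = -0.028428, running G = -1.420603

G = -1.4206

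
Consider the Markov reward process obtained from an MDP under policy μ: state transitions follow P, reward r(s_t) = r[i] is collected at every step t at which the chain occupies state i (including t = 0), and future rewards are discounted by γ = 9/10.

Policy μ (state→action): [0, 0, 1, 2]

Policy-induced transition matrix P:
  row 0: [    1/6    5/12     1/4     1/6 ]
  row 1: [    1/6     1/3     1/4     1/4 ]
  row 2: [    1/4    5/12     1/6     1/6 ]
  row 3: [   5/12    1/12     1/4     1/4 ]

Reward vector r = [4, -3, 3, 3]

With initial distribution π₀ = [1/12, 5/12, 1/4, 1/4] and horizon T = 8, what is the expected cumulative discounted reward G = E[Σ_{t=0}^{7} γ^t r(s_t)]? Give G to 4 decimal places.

G = 6.9164

t=0: π = [0.0833, 0.4167, 0.2500, 0.2500], E[r] = 0.5833, γ^t·E[r] = 0.583333, running G = 0.583333
t=1: π = [0.2500, 0.2986, 0.2292, 0.2222], E[r] = 1.4583, γ^t·E[r] = 1.312500, running G = 1.895833
t=2: π = [0.2413, 0.3177, 0.2309, 0.2101], E[r] = 1.3351, γ^t·E[r] = 1.081406, running G = 2.977240
t=3: π = [0.2384, 0.3202, 0.2308, 0.2106], E[r] = 1.3174, γ^t·E[r] = 0.960398, running G = 3.937638
t=4: π = [0.2386, 0.3198, 0.2308, 0.2109], E[r] = 1.3199, γ^t·E[r] = 0.866012, running G = 4.803650
t=5: π = [0.2386, 0.3197, 0.2308, 0.2109], E[r] = 1.3203, γ^t·E[r] = 0.779630, running G = 5.583280
t=6: π = [0.2386, 0.3197, 0.2308, 0.2109], E[r] = 1.3203, γ^t·E[r] = 0.701639, running G = 6.284919
t=7: π = [0.2386, 0.3197, 0.2308, 0.2109], E[r] = 1.3202, γ^t·E[r] = 0.631471, running G = 6.916390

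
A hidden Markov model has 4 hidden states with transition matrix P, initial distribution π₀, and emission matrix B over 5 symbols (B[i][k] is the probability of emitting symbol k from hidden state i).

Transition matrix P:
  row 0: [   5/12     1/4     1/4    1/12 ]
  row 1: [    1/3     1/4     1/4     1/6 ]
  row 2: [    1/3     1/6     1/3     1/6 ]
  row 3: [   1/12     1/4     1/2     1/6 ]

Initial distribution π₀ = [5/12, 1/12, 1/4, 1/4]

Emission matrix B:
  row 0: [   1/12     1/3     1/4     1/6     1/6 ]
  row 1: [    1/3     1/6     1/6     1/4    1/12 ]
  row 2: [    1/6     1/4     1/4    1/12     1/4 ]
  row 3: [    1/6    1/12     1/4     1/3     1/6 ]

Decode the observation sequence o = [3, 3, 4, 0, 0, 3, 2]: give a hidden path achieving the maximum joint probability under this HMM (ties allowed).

t=0: δ = [6.944e-02, 2.083e-02, 2.083e-02, 8.333e-02]  (obs o_0=3)
t=1: δ = [4.823e-03, 5.208e-03, 3.472e-03, 4.630e-03]  ψ = [0, 3, 3, 3]  (obs o_1=3)
t=2: δ = [3.349e-04, 1.085e-04, 5.787e-04, 1.447e-04]  ψ = [0, 1, 3, 1]  (obs o_2=4)
t=3: δ = [1.608e-05, 3.215e-05, 3.215e-05, 1.608e-05]  ψ = [2, 2, 2, 2]  (obs o_3=0)
t=4: δ = [8.931e-07, 2.679e-06, 1.786e-06, 8.931e-07]  ψ = [1, 1, 2, 1]  (obs o_4=0)
t=5: δ = [1.488e-07, 1.674e-07, 5.582e-08, 1.488e-07]  ψ = [1, 1, 1, 1]  (obs o_5=3)
t=6: δ = [1.550e-08, 6.977e-09, 1.861e-08, 6.977e-09]  ψ = [0, 1, 3, 1]  (obs o_6=2)
backtrack: best end state = 2; path = [3, 3, 2, 1, 1, 3, 2]

path = [3, 3, 2, 1, 1, 3, 2]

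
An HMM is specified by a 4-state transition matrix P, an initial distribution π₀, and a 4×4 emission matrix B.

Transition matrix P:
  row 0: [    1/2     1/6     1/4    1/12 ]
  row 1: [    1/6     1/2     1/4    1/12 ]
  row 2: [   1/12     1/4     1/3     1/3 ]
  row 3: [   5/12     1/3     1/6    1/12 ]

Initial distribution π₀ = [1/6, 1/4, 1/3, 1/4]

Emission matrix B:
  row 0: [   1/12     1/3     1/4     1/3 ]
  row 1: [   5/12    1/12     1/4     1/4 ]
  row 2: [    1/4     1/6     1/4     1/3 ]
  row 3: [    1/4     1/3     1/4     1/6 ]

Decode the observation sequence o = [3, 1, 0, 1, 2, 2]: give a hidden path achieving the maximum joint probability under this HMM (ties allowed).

t=0: δ = [5.556e-02, 6.250e-02, 1.111e-01, 4.167e-02]  (obs o_0=3)
t=1: δ = [9.259e-03, 2.604e-03, 6.173e-03, 1.235e-02]  ψ = [0, 1, 2, 2]  (obs o_1=1)
t=2: δ = [4.287e-04, 1.715e-03, 5.787e-04, 5.144e-04]  ψ = [3, 3, 0, 2]  (obs o_2=0)
t=3: δ = [9.526e-05, 7.144e-05, 7.144e-05, 6.430e-05]  ψ = [1, 1, 1, 2]  (obs o_3=1)
t=4: δ = [1.191e-05, 8.931e-06, 5.954e-06, 5.954e-06]  ψ = [0, 1, 0, 2]  (obs o_4=2)
t=5: δ = [1.488e-06, 1.116e-06, 7.442e-07, 4.961e-07]  ψ = [0, 1, 0, 2]  (obs o_5=2)
backtrack: best end state = 0; path = [2, 3, 1, 0, 0, 0]

path = [2, 3, 1, 0, 0, 0]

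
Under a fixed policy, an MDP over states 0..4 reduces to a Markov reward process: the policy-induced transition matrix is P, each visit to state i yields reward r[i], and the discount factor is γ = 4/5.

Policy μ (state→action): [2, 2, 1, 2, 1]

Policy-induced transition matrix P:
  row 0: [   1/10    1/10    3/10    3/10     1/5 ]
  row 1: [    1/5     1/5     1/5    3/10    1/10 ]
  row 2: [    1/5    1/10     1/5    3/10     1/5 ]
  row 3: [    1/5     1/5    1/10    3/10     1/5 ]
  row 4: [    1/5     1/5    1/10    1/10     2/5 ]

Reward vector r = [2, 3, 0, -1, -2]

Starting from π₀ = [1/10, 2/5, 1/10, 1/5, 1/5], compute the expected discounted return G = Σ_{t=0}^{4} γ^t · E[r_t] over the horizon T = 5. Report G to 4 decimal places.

G = 1.2383

t=0: π = [0.1000, 0.4000, 0.1000, 0.2000, 0.2000], E[r] = 0.8000, γ^t·E[r] = 0.800000, running G = 0.800000
t=1: π = [0.1900, 0.1800, 0.1700, 0.2600, 0.2000], E[r] = 0.2600, γ^t·E[r] = 0.208000, running G = 1.008000
t=2: π = [0.1810, 0.1640, 0.1730, 0.2600, 0.2220], E[r] = 0.1500, γ^t·E[r] = 0.096000, running G = 1.104000
t=3: π = [0.1819, 0.1646, 0.1699, 0.2556, 0.2280], E[r] = 0.1460, γ^t·E[r] = 0.074752, running G = 1.178752
t=4: π = [0.1818, 0.1648, 0.1698, 0.2544, 0.2291], E[r] = 0.1454, γ^t·E[r] = 0.059556, running G = 1.238308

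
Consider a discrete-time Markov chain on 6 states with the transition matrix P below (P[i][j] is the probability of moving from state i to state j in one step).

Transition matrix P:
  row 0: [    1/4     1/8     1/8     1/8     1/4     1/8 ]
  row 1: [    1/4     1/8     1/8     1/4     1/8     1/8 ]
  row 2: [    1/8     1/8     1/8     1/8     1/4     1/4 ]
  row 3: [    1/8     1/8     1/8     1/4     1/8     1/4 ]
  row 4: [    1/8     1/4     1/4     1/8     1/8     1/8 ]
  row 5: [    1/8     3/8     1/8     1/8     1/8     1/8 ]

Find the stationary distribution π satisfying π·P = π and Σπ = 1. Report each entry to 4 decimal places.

Balance equations π_j = Σ_i π_i·P[i][j]:
  π_0 = 1/4·π_0 + 1/4·π_1 + 1/8·π_2 + 1/8·π_3 + 1/8·π_4 + 1/8·π_5
  π_1 = 1/8·π_0 + 1/8·π_1 + 1/8·π_2 + 1/8·π_3 + 1/4·π_4 + 3/8·π_5
  π_2 = 1/8·π_0 + 1/8·π_1 + 1/8·π_2 + 1/8·π_3 + 1/4·π_4 + 1/8·π_5
  π_3 = 1/8·π_0 + 1/4·π_1 + 1/8·π_2 + 1/4·π_3 + 1/8·π_4 + 1/8·π_5
  π_4 = 1/4·π_0 + 1/8·π_1 + 1/4·π_2 + 1/8·π_3 + 1/8·π_4 + 1/8·π_5
  normalize: π_0 + π_1 + π_2 + π_3 + π_4 + π_5 = 1
Solving the linear system gives exactly π = [99/584, 109/584, 85/584, 99/584, 12/73, 12/73].

π = [0.1695, 0.1866, 0.1455, 0.1695, 0.1644, 0.1644]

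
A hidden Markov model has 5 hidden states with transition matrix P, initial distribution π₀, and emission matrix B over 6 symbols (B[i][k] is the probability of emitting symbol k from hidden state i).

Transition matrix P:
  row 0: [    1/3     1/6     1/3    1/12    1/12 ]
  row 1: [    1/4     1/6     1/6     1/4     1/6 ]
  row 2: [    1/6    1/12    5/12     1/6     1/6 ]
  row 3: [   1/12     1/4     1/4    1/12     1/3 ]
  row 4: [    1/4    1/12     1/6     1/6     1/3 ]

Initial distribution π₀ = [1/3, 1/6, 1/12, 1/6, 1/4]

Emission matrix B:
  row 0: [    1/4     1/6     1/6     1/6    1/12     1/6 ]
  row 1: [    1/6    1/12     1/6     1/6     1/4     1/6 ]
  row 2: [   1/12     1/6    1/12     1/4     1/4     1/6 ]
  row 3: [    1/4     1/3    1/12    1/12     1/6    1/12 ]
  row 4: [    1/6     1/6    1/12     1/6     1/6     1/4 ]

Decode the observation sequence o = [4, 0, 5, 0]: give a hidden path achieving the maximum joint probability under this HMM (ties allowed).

path = [1, 3, 4, 0]

t=0: δ = [2.778e-02, 4.167e-02, 2.083e-02, 2.778e-02, 4.167e-02]  (obs o_0=4)
t=1: δ = [2.604e-03, 1.157e-03, 7.716e-04, 2.604e-03, 2.315e-03]  ψ = [1, 1, 0, 1, 4]  (obs o_1=0)
t=2: δ = [1.447e-04, 1.085e-04, 1.447e-04, 3.215e-05, 2.170e-04]  ψ = [0, 3, 0, 4, 3]  (obs o_2=5)
t=3: δ = [1.356e-05, 4.019e-06, 5.023e-06, 9.042e-06, 1.206e-05]  ψ = [4, 0, 2, 4, 4]  (obs o_3=0)
backtrack: best end state = 0; path = [1, 3, 4, 0]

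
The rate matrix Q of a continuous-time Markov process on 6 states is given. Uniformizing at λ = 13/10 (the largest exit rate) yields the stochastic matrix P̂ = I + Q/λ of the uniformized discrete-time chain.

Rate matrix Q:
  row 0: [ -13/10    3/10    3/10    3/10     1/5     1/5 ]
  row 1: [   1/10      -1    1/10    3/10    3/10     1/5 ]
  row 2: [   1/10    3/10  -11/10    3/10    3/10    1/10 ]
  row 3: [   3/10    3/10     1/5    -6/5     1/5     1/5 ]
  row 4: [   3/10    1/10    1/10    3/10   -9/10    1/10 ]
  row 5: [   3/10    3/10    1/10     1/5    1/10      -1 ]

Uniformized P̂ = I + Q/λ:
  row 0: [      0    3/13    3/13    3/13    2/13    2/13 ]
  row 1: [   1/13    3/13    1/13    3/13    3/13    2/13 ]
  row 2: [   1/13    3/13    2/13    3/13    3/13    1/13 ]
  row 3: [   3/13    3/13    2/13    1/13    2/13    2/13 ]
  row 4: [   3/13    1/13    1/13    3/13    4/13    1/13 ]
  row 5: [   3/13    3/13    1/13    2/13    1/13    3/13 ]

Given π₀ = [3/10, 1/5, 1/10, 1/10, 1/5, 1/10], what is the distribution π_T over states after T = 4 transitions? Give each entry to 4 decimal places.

π = [0.1472, 0.2002, 0.1237, 0.1906, 0.1986, 0.1398]

t=0: π = [0.3000, 0.2000, 0.1000, 0.1000, 0.2000, 0.1000]
t=1: π = [0.1154, 0.2000, 0.1385, 0.2077, 0.2000, 0.1385]
t=2: π = [0.1521, 0.2000, 0.1213, 0.1882, 0.2000, 0.1385]
t=3: π = [0.1462, 0.2000, 0.1241, 0.1912, 0.1987, 0.1398]
t=4: π = [0.1472, 0.2002, 0.1237, 0.1906, 0.1986, 0.1398]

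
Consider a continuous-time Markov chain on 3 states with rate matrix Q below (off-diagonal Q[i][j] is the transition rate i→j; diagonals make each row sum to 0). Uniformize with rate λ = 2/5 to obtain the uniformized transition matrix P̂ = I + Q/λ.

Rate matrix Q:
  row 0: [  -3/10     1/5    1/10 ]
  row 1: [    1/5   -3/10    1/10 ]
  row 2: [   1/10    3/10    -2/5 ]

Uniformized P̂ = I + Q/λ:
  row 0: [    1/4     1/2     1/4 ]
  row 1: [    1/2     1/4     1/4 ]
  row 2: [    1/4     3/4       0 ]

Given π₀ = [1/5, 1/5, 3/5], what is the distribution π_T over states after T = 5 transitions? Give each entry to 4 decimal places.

π = [0.3582, 0.4422, 0.1996]

t=0: π = [0.2000, 0.2000, 0.6000]
t=1: π = [0.3000, 0.6000, 0.1000]
t=2: π = [0.4000, 0.3750, 0.2250]
t=3: π = [0.3438, 0.4625, 0.1938]
t=4: π = [0.3656, 0.4328, 0.2016]
t=5: π = [0.3582, 0.4422, 0.1996]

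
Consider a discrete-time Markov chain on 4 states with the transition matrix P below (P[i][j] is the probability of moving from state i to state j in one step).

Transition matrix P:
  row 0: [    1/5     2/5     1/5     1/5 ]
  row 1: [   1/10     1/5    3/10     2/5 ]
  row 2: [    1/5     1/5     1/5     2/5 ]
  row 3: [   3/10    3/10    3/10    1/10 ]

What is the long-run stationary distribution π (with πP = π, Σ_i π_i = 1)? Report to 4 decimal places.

π = [0.2009, 0.2679, 0.2545, 0.2768]

Balance equations π_j = Σ_i π_i·P[i][j]:
  π_0 = 1/5·π_0 + 1/10·π_1 + 1/5·π_2 + 3/10·π_3
  π_1 = 2/5·π_0 + 1/5·π_1 + 1/5·π_2 + 3/10·π_3
  π_2 = 1/5·π_0 + 3/10·π_1 + 1/5·π_2 + 3/10·π_3
  normalize: π_0 + π_1 + π_2 + π_3 = 1
Solving the linear system gives exactly π = [45/224, 15/56, 57/224, 31/112].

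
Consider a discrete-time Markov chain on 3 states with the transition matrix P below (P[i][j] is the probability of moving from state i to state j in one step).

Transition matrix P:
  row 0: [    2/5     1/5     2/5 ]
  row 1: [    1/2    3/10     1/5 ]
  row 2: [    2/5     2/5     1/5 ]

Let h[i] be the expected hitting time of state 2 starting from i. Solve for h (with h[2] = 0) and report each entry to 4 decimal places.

First-step conditioning: h[2] = 0; for i ≠ 2, h[i] = 1 + Σ_k P[i][k]·h[k].
  h[0] = 1 + 2/5·h[0] + 1/5·h[1]
  h[1] = 1 + 1/2·h[0] + 3/10·h[1]
Solving the 2×2 linear system over states ≠ 2 gives exactly h = [45/16, 55/16, 0] (h[2] = 0 is the target).

h = [2.8125, 3.4375, 0.0000]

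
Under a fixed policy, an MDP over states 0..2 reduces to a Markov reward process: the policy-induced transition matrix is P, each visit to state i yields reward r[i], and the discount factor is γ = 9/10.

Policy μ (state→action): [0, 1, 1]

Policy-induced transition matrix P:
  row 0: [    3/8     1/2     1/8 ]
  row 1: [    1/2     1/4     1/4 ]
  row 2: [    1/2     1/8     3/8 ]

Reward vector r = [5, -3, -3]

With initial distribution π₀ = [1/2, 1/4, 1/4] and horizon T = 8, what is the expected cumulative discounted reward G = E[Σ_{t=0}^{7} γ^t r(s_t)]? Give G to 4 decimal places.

t=0: π = [0.5000, 0.2500, 0.2500], E[r] = 1.0000, γ^t·E[r] = 1.000000, running G = 1.000000
t=1: π = [0.4375, 0.3438, 0.2188], E[r] = 0.5000, γ^t·E[r] = 0.450000, running G = 1.450000
t=2: π = [0.4453, 0.3320, 0.2227], E[r] = 0.5625, γ^t·E[r] = 0.455625, running G = 1.905625
t=3: π = [0.4443, 0.3335, 0.2222], E[r] = 0.5547, γ^t·E[r] = 0.404367, running G = 2.309992
t=4: π = [0.4445, 0.3333, 0.2222], E[r] = 0.5557, γ^t·E[r] = 0.364571, running G = 2.674563
t=5: π = [0.4444, 0.3333, 0.2222], E[r] = 0.5555, γ^t·E[r] = 0.328042, running G = 3.002605
t=6: π = [0.4444, 0.3333, 0.2222], E[r] = 0.5556, γ^t·E[r] = 0.295246, running G = 3.297851
t=7: π = [0.4444, 0.3333, 0.2222], E[r] = 0.5556, γ^t·E[r] = 0.265720, running G = 3.563572

G = 3.5636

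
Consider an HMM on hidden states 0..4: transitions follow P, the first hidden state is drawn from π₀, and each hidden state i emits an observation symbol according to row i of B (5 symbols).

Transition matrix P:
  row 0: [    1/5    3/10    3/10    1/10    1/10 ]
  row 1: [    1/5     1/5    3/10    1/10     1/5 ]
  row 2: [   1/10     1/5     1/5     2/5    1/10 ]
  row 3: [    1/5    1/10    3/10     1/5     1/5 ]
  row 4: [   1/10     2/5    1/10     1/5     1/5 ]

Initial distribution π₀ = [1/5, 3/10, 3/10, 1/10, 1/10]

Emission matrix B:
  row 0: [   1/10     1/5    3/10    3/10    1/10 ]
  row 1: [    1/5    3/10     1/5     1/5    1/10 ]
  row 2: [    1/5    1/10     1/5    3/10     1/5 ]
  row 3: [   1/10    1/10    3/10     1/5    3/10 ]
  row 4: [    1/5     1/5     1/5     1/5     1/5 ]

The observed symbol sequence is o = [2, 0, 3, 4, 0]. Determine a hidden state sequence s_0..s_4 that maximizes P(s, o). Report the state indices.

path = [0, 1, 2, 3, 2]

t=0: δ = [6.000e-02, 6.000e-02, 6.000e-02, 3.000e-02, 2.000e-02]  (obs o_0=2)
t=1: δ = [1.200e-03, 3.600e-03, 3.600e-03, 2.400e-03, 2.400e-03]  ψ = [0, 0, 0, 2, 1]  (obs o_1=0)
t=2: δ = [2.160e-04, 1.920e-04, 3.240e-04, 2.880e-04, 1.440e-04]  ψ = [1, 4, 1, 2, 1]  (obs o_2=3)
t=3: δ = [5.760e-06, 6.480e-06, 1.728e-05, 3.888e-05, 1.152e-05]  ψ = [3, 0, 3, 2, 3]  (obs o_3=4)
t=4: δ = [7.776e-07, 9.216e-07, 2.333e-06, 7.776e-07, 1.555e-06]  ψ = [3, 4, 3, 3, 3]  (obs o_4=0)
backtrack: best end state = 2; path = [0, 1, 2, 3, 2]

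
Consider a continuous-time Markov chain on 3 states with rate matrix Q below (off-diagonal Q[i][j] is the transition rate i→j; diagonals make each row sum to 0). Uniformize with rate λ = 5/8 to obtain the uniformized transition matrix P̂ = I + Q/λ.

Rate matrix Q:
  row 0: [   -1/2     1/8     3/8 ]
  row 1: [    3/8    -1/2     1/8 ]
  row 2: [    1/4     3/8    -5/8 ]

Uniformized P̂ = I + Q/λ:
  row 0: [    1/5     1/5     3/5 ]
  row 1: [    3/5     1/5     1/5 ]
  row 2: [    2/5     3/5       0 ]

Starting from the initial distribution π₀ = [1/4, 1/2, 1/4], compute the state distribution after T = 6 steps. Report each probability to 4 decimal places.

t=0: π = [0.2500, 0.5000, 0.2500]
t=1: π = [0.4500, 0.3000, 0.2500]
t=2: π = [0.3700, 0.3000, 0.3300]
t=3: π = [0.3860, 0.3320, 0.2820]
t=4: π = [0.3892, 0.3128, 0.2980]
t=5: π = [0.3847, 0.3192, 0.2961]
t=6: π = [0.3869, 0.3184, 0.2947]

π = [0.3869, 0.3184, 0.2947]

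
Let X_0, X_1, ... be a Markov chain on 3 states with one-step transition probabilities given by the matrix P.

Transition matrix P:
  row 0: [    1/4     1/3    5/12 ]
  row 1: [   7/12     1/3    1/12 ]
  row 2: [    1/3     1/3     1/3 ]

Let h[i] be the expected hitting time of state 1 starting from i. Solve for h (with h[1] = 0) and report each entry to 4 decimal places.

h = [3.0000, 0.0000, 3.0000]

First-step conditioning: h[1] = 0; for i ≠ 1, h[i] = 1 + Σ_k P[i][k]·h[k].
  h[0] = 1 + 1/4·h[0] + 5/12·h[2]
  h[2] = 1 + 1/3·h[0] + 1/3·h[2]
Solving the 2×2 linear system over states ≠ 1 gives exactly h = [3, 0, 3] (h[1] = 0 is the target).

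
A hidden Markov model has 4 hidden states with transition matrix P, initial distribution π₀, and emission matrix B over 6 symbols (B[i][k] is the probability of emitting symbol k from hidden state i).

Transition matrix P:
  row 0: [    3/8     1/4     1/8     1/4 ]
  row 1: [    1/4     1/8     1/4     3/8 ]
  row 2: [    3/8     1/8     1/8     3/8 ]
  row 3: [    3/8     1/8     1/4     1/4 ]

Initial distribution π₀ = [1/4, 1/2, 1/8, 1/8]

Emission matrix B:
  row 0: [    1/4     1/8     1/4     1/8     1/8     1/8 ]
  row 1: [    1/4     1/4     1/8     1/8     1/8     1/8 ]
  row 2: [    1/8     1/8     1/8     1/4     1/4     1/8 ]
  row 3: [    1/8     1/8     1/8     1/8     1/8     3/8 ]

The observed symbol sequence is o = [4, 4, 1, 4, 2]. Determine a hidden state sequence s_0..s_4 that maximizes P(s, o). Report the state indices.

path = [1, 2, 3, 2, 0]

t=0: δ = [3.125e-02, 6.250e-02, 3.125e-02, 1.562e-02]  (obs o_0=4)
t=1: δ = [1.953e-03, 9.766e-04, 3.906e-03, 2.930e-03]  ψ = [1, 0, 1, 1]  (obs o_1=4)
t=2: δ = [1.831e-04, 1.221e-04, 9.155e-05, 1.831e-04]  ψ = [2, 0, 3, 2]  (obs o_2=1)
t=3: δ = [8.583e-06, 5.722e-06, 1.144e-05, 5.722e-06]  ψ = [0, 0, 3, 0]  (obs o_3=4)
t=4: δ = [1.073e-06, 2.682e-07, 1.788e-07, 5.364e-07]  ψ = [2, 0, 1, 2]  (obs o_4=2)
backtrack: best end state = 0; path = [1, 2, 3, 2, 0]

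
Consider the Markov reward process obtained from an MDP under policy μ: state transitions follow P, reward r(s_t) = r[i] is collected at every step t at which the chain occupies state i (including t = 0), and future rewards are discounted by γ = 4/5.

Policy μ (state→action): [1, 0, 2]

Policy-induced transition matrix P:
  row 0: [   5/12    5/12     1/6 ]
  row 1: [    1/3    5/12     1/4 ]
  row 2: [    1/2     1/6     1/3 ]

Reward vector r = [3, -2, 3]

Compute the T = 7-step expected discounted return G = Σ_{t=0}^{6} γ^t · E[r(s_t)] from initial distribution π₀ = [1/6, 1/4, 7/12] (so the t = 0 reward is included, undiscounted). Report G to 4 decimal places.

t=0: π = [0.1667, 0.2500, 0.5833], E[r] = 1.7500, γ^t·E[r] = 1.750000, running G = 1.750000
t=1: π = [0.4444, 0.2708, 0.2847], E[r] = 1.6458, γ^t·E[r] = 1.316667, running G = 3.066667
t=2: π = [0.4178, 0.3455, 0.2367], E[r] = 1.2726, γ^t·E[r] = 0.814444, running G = 3.881111
t=3: π = [0.4076, 0.3575, 0.2349], E[r] = 1.2125, γ^t·E[r] = 0.620815, running G = 4.501926
t=4: π = [0.4065, 0.3579, 0.2356], E[r] = 1.2103, γ^t·E[r] = 0.495738, running G = 4.997664
t=5: π = [0.4065, 0.3578, 0.2358], E[r] = 1.2112, γ^t·E[r] = 0.396879, running G = 5.394543
t=6: π = [0.4065, 0.3577, 0.2358], E[r] = 1.2114, γ^t·E[r] = 0.317554, running G = 5.712096

G = 5.7121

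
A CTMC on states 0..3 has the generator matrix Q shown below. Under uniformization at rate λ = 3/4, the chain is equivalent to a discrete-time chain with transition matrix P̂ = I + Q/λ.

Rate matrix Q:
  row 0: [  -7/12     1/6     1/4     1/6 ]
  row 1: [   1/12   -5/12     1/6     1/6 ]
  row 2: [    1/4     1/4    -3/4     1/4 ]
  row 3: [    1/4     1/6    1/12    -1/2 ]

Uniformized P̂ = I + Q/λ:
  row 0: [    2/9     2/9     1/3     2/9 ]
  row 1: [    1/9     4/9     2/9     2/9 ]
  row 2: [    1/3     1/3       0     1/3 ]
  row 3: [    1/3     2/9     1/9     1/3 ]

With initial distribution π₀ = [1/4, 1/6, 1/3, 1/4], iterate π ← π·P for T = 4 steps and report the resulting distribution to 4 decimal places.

π = [0.2377, 0.3109, 0.1791, 0.2722]

t=0: π = [0.2500, 0.1667, 0.3333, 0.2500]
t=1: π = [0.2685, 0.2963, 0.1481, 0.2870]
t=2: π = [0.2377, 0.3045, 0.1872, 0.2706]
t=3: π = [0.2393, 0.3107, 0.1770, 0.2731]
t=4: π = [0.2377, 0.3109, 0.1791, 0.2722]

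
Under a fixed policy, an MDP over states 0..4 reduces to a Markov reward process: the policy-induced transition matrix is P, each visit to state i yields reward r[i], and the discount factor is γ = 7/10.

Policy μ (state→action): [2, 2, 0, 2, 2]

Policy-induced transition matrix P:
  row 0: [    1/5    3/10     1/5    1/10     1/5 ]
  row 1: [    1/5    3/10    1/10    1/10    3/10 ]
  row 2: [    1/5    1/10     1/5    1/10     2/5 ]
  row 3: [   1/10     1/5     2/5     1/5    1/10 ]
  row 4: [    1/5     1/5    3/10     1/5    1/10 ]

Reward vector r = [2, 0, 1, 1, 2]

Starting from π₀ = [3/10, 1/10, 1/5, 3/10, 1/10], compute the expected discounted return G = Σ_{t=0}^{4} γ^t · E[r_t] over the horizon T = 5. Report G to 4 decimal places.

t=0: π = [0.3000, 0.1000, 0.2000, 0.3000, 0.1000], E[r] = 1.3000, γ^t·E[r] = 1.300000, running G = 1.300000
t=1: π = [0.1700, 0.2200, 0.2600, 0.1400, 0.2100], E[r] = 1.1600, γ^t·E[r] = 0.812000, running G = 2.112000
t=2: π = [0.1860, 0.2130, 0.2270, 0.1350, 0.2390], E[r] = 1.2120, γ^t·E[r] = 0.593880, running G = 2.705880
t=3: π = [0.1865, 0.2172, 0.2296, 0.1374, 0.2293], E[r] = 1.1986, γ^t·E[r] = 0.411120, running G = 3.117000
t=4: π = [0.1863, 0.2174, 0.2287, 0.1367, 0.2310], E[r] = 1.1998, γ^t·E[r] = 0.288077, running G = 3.405077

G = 3.4051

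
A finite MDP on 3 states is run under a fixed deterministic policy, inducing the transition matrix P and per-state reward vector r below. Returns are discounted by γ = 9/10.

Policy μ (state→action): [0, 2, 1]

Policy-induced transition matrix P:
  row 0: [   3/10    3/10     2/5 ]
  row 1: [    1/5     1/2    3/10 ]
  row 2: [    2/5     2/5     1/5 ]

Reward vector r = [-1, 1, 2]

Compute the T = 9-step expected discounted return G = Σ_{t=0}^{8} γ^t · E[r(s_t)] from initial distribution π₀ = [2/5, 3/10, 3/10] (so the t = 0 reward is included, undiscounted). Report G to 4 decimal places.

t=0: π = [0.4000, 0.3000, 0.3000], E[r] = 0.5000, γ^t·E[r] = 0.500000, running G = 0.500000
t=1: π = [0.3000, 0.3900, 0.3100], E[r] = 0.7100, γ^t·E[r] = 0.639000, running G = 1.139000
t=2: π = [0.2920, 0.4090, 0.2990], E[r] = 0.7150, γ^t·E[r] = 0.579150, running G = 1.718150
t=3: π = [0.2890, 0.4117, 0.2993], E[r] = 0.7213, γ^t·E[r] = 0.525828, running G = 2.243978
t=4: π = [0.2888, 0.4123, 0.2990], E[r] = 0.7215, γ^t·E[r] = 0.473343, running G = 2.717321
t=5: π = [0.2887, 0.4124, 0.2990], E[r] = 0.7216, γ^t·E[r] = 0.426121, running G = 3.143442
t=6: π = [0.2887, 0.4124, 0.2990], E[r] = 0.7216, γ^t·E[r] = 0.383511, running G = 3.526953
t=7: π = [0.2887, 0.4124, 0.2990], E[r] = 0.7216, γ^t·E[r] = 0.345163, running G = 3.872115
t=8: π = [0.2887, 0.4124, 0.2990], E[r] = 0.7216, γ^t·E[r] = 0.310646, running G = 4.182762

G = 4.1828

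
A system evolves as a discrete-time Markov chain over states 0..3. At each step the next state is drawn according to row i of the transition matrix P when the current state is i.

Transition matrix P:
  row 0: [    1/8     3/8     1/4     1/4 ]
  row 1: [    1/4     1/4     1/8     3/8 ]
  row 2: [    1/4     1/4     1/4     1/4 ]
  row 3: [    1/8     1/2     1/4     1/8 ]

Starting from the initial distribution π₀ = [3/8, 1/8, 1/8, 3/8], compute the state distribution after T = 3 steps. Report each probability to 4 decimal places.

π = [0.1907, 0.3433, 0.2095, 0.2566]

t=0: π = [0.3750, 0.1250, 0.1250, 0.3750]
t=1: π = [0.1563, 0.3906, 0.2344, 0.2188]
t=2: π = [0.2031, 0.3242, 0.2012, 0.2715]
t=3: π = [0.1907, 0.3433, 0.2095, 0.2566]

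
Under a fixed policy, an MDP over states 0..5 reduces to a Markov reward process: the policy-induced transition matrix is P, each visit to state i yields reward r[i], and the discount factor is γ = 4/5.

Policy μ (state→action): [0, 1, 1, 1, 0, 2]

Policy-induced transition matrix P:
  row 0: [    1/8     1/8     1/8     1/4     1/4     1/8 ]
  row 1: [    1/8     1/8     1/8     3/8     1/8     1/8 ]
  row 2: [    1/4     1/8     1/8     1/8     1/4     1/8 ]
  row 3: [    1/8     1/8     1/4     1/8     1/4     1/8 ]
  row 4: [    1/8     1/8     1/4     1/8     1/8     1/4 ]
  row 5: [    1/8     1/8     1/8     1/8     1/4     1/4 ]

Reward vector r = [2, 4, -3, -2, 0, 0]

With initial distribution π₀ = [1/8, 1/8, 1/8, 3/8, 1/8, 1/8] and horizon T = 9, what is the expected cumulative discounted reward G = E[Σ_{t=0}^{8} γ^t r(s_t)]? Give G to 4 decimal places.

G = -0.6618

t=0: π = [0.1250, 0.1250, 0.1250, 0.3750, 0.1250, 0.1250], E[r] = -0.3750, γ^t·E[r] = -0.375000, running G = -0.375000
t=1: π = [0.1406, 0.1250, 0.1875, 0.1719, 0.2188, 0.1563], E[r] = -0.1250, γ^t·E[r] = -0.100000, running G = -0.475000
t=2: π = [0.1484, 0.1250, 0.1738, 0.1738, 0.2070, 0.1719], E[r] = -0.0723, γ^t·E[r] = -0.046250, running G = -0.521250
t=3: π = [0.1467, 0.1250, 0.1726, 0.1748, 0.2085, 0.1724], E[r] = -0.0740, γ^t·E[r] = -0.037875, running G = -0.559125
t=4: π = [0.1466, 0.1250, 0.1729, 0.1746, 0.2083, 0.1726], E[r] = -0.0748, γ^t·E[r] = -0.030625, running G = -0.589750
t=5: π = [0.1466, 0.1250, 0.1729, 0.1746, 0.2083, 0.1726], E[r] = -0.0745, γ^t·E[r] = -0.024414, running G = -0.614164
t=6: π = [0.1466, 0.1250, 0.1729, 0.1746, 0.2083, 0.1726], E[r] = -0.0745, γ^t·E[r] = -0.019537, running G = -0.633701
t=7: π = [0.1466, 0.1250, 0.1729, 0.1746, 0.2083, 0.1726], E[r] = -0.0745, γ^t·E[r] = -0.015630, running G = -0.649330
t=8: π = [0.1466, 0.1250, 0.1729, 0.1746, 0.2083, 0.1726], E[r] = -0.0745, γ^t·E[r] = -0.012504, running G = -0.661834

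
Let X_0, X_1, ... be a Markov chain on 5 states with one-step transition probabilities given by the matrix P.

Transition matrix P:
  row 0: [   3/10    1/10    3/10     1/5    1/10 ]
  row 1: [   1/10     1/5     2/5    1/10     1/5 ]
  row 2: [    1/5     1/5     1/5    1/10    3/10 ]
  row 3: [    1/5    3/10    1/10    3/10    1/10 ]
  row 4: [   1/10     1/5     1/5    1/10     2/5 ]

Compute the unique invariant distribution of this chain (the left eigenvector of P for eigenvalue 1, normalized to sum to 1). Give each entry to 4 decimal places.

Balance equations π_j = Σ_i π_i·P[i][j]:
  π_0 = 3/10·π_0 + 1/10·π_1 + 1/5·π_2 + 1/5·π_3 + 1/10·π_4
  π_1 = 1/10·π_0 + 1/5·π_1 + 1/5·π_2 + 3/10·π_3 + 1/5·π_4
  π_2 = 3/10·π_0 + 2/5·π_1 + 1/5·π_2 + 1/10·π_3 + 1/5·π_4
  π_3 = 1/5·π_0 + 1/10·π_1 + 1/10·π_2 + 3/10·π_3 + 1/10·π_4
  normalize: π_0 + π_1 + π_2 + π_3 + π_4 = 1
Solving the linear system gives exactly π = [271/1561, 44/223, 54/223, 229/1561, 375/1561].

π = [0.1736, 0.1973, 0.2422, 0.1467, 0.2402]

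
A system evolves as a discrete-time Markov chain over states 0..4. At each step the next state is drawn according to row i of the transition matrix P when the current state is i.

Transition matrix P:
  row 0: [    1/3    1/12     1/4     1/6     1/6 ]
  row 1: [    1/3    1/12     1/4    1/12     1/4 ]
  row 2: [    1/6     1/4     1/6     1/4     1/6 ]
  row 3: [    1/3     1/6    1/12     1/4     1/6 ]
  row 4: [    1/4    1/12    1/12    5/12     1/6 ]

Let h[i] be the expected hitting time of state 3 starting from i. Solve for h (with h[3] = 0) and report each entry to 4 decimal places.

h = [4.5877, 4.8787, 4.2796, 0.0000, 3.4922]

First-step conditioning: h[3] = 0; for i ≠ 3, h[i] = 1 + Σ_k P[i][k]·h[k].
  h[0] = 1 + 1/3·h[0] + 1/12·h[1] + 1/4·h[2] + 1/6·h[4]
  h[1] = 1 + 1/3·h[0] + 1/12·h[1] + 1/4·h[2] + 1/4·h[4]
  h[2] = 1 + 1/6·h[0] + 1/4·h[1] + 1/6·h[2] + 1/6·h[4]
  h[4] = 1 + 1/4·h[0] + 1/12·h[1] + 1/12·h[2] + 1/6·h[4]
Solving the 4×4 linear system over states ≠ 3 gives exactly h = [3216/701, 3420/701, 3000/701, 0, 2448/701] (h[3] = 0 is the target).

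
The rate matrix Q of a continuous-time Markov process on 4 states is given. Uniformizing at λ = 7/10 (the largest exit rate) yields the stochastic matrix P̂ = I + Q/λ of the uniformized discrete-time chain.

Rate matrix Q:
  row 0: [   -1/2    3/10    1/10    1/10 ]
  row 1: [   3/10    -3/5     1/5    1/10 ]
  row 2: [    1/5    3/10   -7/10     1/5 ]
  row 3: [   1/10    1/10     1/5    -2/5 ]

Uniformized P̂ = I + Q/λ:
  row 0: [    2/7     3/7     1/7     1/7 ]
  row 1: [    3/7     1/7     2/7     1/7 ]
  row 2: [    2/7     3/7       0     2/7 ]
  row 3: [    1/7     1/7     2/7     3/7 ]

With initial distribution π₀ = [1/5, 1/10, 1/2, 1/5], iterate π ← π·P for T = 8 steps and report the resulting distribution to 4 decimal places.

t=0: π = [0.2000, 0.1000, 0.5000, 0.2000]
t=1: π = [0.2714, 0.3429, 0.1143, 0.2714]
t=2: π = [0.2959, 0.2531, 0.2143, 0.2367]
t=3: π = [0.2880, 0.2886, 0.1822, 0.2411]
t=4: π = [0.2925, 0.2772, 0.1925, 0.2378]
t=5: π = [0.2913, 0.2814, 0.1889, 0.2383]
t=6: π = [0.2919, 0.2801, 0.1901, 0.2379]
t=7: π = [0.2917, 0.2806, 0.1897, 0.2380]
t=8: π = [0.2918, 0.2804, 0.1898, 0.2380]

π = [0.2918, 0.2804, 0.1898, 0.2380]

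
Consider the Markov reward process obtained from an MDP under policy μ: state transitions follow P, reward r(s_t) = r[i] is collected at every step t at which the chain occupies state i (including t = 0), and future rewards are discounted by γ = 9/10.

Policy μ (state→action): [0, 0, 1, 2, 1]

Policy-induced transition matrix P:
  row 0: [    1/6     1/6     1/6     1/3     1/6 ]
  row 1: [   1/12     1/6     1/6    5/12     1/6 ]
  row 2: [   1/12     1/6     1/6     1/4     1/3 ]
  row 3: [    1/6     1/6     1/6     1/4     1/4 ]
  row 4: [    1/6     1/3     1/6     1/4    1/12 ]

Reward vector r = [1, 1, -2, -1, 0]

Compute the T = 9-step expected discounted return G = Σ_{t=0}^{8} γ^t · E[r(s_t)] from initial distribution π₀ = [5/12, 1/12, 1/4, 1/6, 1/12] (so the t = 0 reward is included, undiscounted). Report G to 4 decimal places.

G = -1.6752

t=0: π = [0.4167, 0.0833, 0.2500, 0.1667, 0.0833], E[r] = -0.1667, γ^t·E[r] = -0.166667, running G = -0.166667
t=1: π = [0.1389, 0.1806, 0.1667, 0.2986, 0.2153], E[r] = -0.3125, γ^t·E[r] = -0.281250, running G = -0.447917
t=2: π = [0.1377, 0.2025, 0.1667, 0.2917, 0.2014], E[r] = -0.2847, γ^t·E[r] = -0.230625, running G = -0.678542
t=3: π = [0.1359, 0.2002, 0.1667, 0.2952, 0.2020], E[r] = -0.2924, γ^t·E[r] = -0.213188, running G = -0.891729
t=4: π = [0.1361, 0.2003, 0.1667, 0.2947, 0.2022], E[r] = -0.2916, γ^t·E[r] = -0.191326, running G = -1.083055
t=5: π = [0.1361, 0.2004, 0.1667, 0.2947, 0.2022], E[r] = -0.2916, γ^t·E[r] = -0.172192, running G = -1.255247
t=6: π = [0.1361, 0.2004, 0.1667, 0.2947, 0.2022], E[r] = -0.2916, γ^t·E[r] = -0.154984, running G = -1.410231
t=7: π = [0.1361, 0.2004, 0.1667, 0.2947, 0.2022], E[r] = -0.2916, γ^t·E[r] = -0.139483, running G = -1.549714
t=8: π = [0.1361, 0.2004, 0.1667, 0.2947, 0.2022], E[r] = -0.2916, γ^t·E[r] = -0.125535, running G = -1.675250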